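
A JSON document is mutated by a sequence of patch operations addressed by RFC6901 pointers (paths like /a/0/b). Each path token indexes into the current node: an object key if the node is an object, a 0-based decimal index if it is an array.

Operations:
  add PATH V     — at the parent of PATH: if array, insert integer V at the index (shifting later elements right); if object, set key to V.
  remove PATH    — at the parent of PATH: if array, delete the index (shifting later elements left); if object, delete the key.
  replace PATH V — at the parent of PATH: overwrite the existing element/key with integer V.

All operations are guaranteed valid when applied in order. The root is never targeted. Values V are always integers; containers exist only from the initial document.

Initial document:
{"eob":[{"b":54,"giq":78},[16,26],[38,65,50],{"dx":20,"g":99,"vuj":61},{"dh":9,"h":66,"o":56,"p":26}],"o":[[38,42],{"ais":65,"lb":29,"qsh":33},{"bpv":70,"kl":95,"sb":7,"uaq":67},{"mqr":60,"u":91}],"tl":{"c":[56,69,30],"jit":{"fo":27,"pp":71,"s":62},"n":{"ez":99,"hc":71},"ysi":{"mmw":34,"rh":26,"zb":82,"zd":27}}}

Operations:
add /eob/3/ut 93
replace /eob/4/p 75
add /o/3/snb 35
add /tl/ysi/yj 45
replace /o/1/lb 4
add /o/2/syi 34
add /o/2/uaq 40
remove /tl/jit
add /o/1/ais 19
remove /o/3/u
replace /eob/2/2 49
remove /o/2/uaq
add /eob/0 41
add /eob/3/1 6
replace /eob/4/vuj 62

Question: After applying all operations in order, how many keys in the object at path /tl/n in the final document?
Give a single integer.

After op 1 (add /eob/3/ut 93): {"eob":[{"b":54,"giq":78},[16,26],[38,65,50],{"dx":20,"g":99,"ut":93,"vuj":61},{"dh":9,"h":66,"o":56,"p":26}],"o":[[38,42],{"ais":65,"lb":29,"qsh":33},{"bpv":70,"kl":95,"sb":7,"uaq":67},{"mqr":60,"u":91}],"tl":{"c":[56,69,30],"jit":{"fo":27,"pp":71,"s":62},"n":{"ez":99,"hc":71},"ysi":{"mmw":34,"rh":26,"zb":82,"zd":27}}}
After op 2 (replace /eob/4/p 75): {"eob":[{"b":54,"giq":78},[16,26],[38,65,50],{"dx":20,"g":99,"ut":93,"vuj":61},{"dh":9,"h":66,"o":56,"p":75}],"o":[[38,42],{"ais":65,"lb":29,"qsh":33},{"bpv":70,"kl":95,"sb":7,"uaq":67},{"mqr":60,"u":91}],"tl":{"c":[56,69,30],"jit":{"fo":27,"pp":71,"s":62},"n":{"ez":99,"hc":71},"ysi":{"mmw":34,"rh":26,"zb":82,"zd":27}}}
After op 3 (add /o/3/snb 35): {"eob":[{"b":54,"giq":78},[16,26],[38,65,50],{"dx":20,"g":99,"ut":93,"vuj":61},{"dh":9,"h":66,"o":56,"p":75}],"o":[[38,42],{"ais":65,"lb":29,"qsh":33},{"bpv":70,"kl":95,"sb":7,"uaq":67},{"mqr":60,"snb":35,"u":91}],"tl":{"c":[56,69,30],"jit":{"fo":27,"pp":71,"s":62},"n":{"ez":99,"hc":71},"ysi":{"mmw":34,"rh":26,"zb":82,"zd":27}}}
After op 4 (add /tl/ysi/yj 45): {"eob":[{"b":54,"giq":78},[16,26],[38,65,50],{"dx":20,"g":99,"ut":93,"vuj":61},{"dh":9,"h":66,"o":56,"p":75}],"o":[[38,42],{"ais":65,"lb":29,"qsh":33},{"bpv":70,"kl":95,"sb":7,"uaq":67},{"mqr":60,"snb":35,"u":91}],"tl":{"c":[56,69,30],"jit":{"fo":27,"pp":71,"s":62},"n":{"ez":99,"hc":71},"ysi":{"mmw":34,"rh":26,"yj":45,"zb":82,"zd":27}}}
After op 5 (replace /o/1/lb 4): {"eob":[{"b":54,"giq":78},[16,26],[38,65,50],{"dx":20,"g":99,"ut":93,"vuj":61},{"dh":9,"h":66,"o":56,"p":75}],"o":[[38,42],{"ais":65,"lb":4,"qsh":33},{"bpv":70,"kl":95,"sb":7,"uaq":67},{"mqr":60,"snb":35,"u":91}],"tl":{"c":[56,69,30],"jit":{"fo":27,"pp":71,"s":62},"n":{"ez":99,"hc":71},"ysi":{"mmw":34,"rh":26,"yj":45,"zb":82,"zd":27}}}
After op 6 (add /o/2/syi 34): {"eob":[{"b":54,"giq":78},[16,26],[38,65,50],{"dx":20,"g":99,"ut":93,"vuj":61},{"dh":9,"h":66,"o":56,"p":75}],"o":[[38,42],{"ais":65,"lb":4,"qsh":33},{"bpv":70,"kl":95,"sb":7,"syi":34,"uaq":67},{"mqr":60,"snb":35,"u":91}],"tl":{"c":[56,69,30],"jit":{"fo":27,"pp":71,"s":62},"n":{"ez":99,"hc":71},"ysi":{"mmw":34,"rh":26,"yj":45,"zb":82,"zd":27}}}
After op 7 (add /o/2/uaq 40): {"eob":[{"b":54,"giq":78},[16,26],[38,65,50],{"dx":20,"g":99,"ut":93,"vuj":61},{"dh":9,"h":66,"o":56,"p":75}],"o":[[38,42],{"ais":65,"lb":4,"qsh":33},{"bpv":70,"kl":95,"sb":7,"syi":34,"uaq":40},{"mqr":60,"snb":35,"u":91}],"tl":{"c":[56,69,30],"jit":{"fo":27,"pp":71,"s":62},"n":{"ez":99,"hc":71},"ysi":{"mmw":34,"rh":26,"yj":45,"zb":82,"zd":27}}}
After op 8 (remove /tl/jit): {"eob":[{"b":54,"giq":78},[16,26],[38,65,50],{"dx":20,"g":99,"ut":93,"vuj":61},{"dh":9,"h":66,"o":56,"p":75}],"o":[[38,42],{"ais":65,"lb":4,"qsh":33},{"bpv":70,"kl":95,"sb":7,"syi":34,"uaq":40},{"mqr":60,"snb":35,"u":91}],"tl":{"c":[56,69,30],"n":{"ez":99,"hc":71},"ysi":{"mmw":34,"rh":26,"yj":45,"zb":82,"zd":27}}}
After op 9 (add /o/1/ais 19): {"eob":[{"b":54,"giq":78},[16,26],[38,65,50],{"dx":20,"g":99,"ut":93,"vuj":61},{"dh":9,"h":66,"o":56,"p":75}],"o":[[38,42],{"ais":19,"lb":4,"qsh":33},{"bpv":70,"kl":95,"sb":7,"syi":34,"uaq":40},{"mqr":60,"snb":35,"u":91}],"tl":{"c":[56,69,30],"n":{"ez":99,"hc":71},"ysi":{"mmw":34,"rh":26,"yj":45,"zb":82,"zd":27}}}
After op 10 (remove /o/3/u): {"eob":[{"b":54,"giq":78},[16,26],[38,65,50],{"dx":20,"g":99,"ut":93,"vuj":61},{"dh":9,"h":66,"o":56,"p":75}],"o":[[38,42],{"ais":19,"lb":4,"qsh":33},{"bpv":70,"kl":95,"sb":7,"syi":34,"uaq":40},{"mqr":60,"snb":35}],"tl":{"c":[56,69,30],"n":{"ez":99,"hc":71},"ysi":{"mmw":34,"rh":26,"yj":45,"zb":82,"zd":27}}}
After op 11 (replace /eob/2/2 49): {"eob":[{"b":54,"giq":78},[16,26],[38,65,49],{"dx":20,"g":99,"ut":93,"vuj":61},{"dh":9,"h":66,"o":56,"p":75}],"o":[[38,42],{"ais":19,"lb":4,"qsh":33},{"bpv":70,"kl":95,"sb":7,"syi":34,"uaq":40},{"mqr":60,"snb":35}],"tl":{"c":[56,69,30],"n":{"ez":99,"hc":71},"ysi":{"mmw":34,"rh":26,"yj":45,"zb":82,"zd":27}}}
After op 12 (remove /o/2/uaq): {"eob":[{"b":54,"giq":78},[16,26],[38,65,49],{"dx":20,"g":99,"ut":93,"vuj":61},{"dh":9,"h":66,"o":56,"p":75}],"o":[[38,42],{"ais":19,"lb":4,"qsh":33},{"bpv":70,"kl":95,"sb":7,"syi":34},{"mqr":60,"snb":35}],"tl":{"c":[56,69,30],"n":{"ez":99,"hc":71},"ysi":{"mmw":34,"rh":26,"yj":45,"zb":82,"zd":27}}}
After op 13 (add /eob/0 41): {"eob":[41,{"b":54,"giq":78},[16,26],[38,65,49],{"dx":20,"g":99,"ut":93,"vuj":61},{"dh":9,"h":66,"o":56,"p":75}],"o":[[38,42],{"ais":19,"lb":4,"qsh":33},{"bpv":70,"kl":95,"sb":7,"syi":34},{"mqr":60,"snb":35}],"tl":{"c":[56,69,30],"n":{"ez":99,"hc":71},"ysi":{"mmw":34,"rh":26,"yj":45,"zb":82,"zd":27}}}
After op 14 (add /eob/3/1 6): {"eob":[41,{"b":54,"giq":78},[16,26],[38,6,65,49],{"dx":20,"g":99,"ut":93,"vuj":61},{"dh":9,"h":66,"o":56,"p":75}],"o":[[38,42],{"ais":19,"lb":4,"qsh":33},{"bpv":70,"kl":95,"sb":7,"syi":34},{"mqr":60,"snb":35}],"tl":{"c":[56,69,30],"n":{"ez":99,"hc":71},"ysi":{"mmw":34,"rh":26,"yj":45,"zb":82,"zd":27}}}
After op 15 (replace /eob/4/vuj 62): {"eob":[41,{"b":54,"giq":78},[16,26],[38,6,65,49],{"dx":20,"g":99,"ut":93,"vuj":62},{"dh":9,"h":66,"o":56,"p":75}],"o":[[38,42],{"ais":19,"lb":4,"qsh":33},{"bpv":70,"kl":95,"sb":7,"syi":34},{"mqr":60,"snb":35}],"tl":{"c":[56,69,30],"n":{"ez":99,"hc":71},"ysi":{"mmw":34,"rh":26,"yj":45,"zb":82,"zd":27}}}
Size at path /tl/n: 2

Answer: 2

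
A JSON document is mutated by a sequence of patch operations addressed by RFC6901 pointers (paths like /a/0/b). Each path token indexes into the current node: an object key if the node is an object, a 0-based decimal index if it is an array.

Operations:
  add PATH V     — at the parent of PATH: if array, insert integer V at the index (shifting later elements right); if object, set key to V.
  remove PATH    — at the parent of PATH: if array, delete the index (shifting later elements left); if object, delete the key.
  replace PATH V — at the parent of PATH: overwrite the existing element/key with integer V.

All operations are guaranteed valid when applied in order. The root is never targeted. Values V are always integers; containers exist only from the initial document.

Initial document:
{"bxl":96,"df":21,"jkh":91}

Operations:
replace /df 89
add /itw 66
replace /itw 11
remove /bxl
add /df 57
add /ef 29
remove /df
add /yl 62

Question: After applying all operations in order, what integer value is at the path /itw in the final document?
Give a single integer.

After op 1 (replace /df 89): {"bxl":96,"df":89,"jkh":91}
After op 2 (add /itw 66): {"bxl":96,"df":89,"itw":66,"jkh":91}
After op 3 (replace /itw 11): {"bxl":96,"df":89,"itw":11,"jkh":91}
After op 4 (remove /bxl): {"df":89,"itw":11,"jkh":91}
After op 5 (add /df 57): {"df":57,"itw":11,"jkh":91}
After op 6 (add /ef 29): {"df":57,"ef":29,"itw":11,"jkh":91}
After op 7 (remove /df): {"ef":29,"itw":11,"jkh":91}
After op 8 (add /yl 62): {"ef":29,"itw":11,"jkh":91,"yl":62}
Value at /itw: 11

Answer: 11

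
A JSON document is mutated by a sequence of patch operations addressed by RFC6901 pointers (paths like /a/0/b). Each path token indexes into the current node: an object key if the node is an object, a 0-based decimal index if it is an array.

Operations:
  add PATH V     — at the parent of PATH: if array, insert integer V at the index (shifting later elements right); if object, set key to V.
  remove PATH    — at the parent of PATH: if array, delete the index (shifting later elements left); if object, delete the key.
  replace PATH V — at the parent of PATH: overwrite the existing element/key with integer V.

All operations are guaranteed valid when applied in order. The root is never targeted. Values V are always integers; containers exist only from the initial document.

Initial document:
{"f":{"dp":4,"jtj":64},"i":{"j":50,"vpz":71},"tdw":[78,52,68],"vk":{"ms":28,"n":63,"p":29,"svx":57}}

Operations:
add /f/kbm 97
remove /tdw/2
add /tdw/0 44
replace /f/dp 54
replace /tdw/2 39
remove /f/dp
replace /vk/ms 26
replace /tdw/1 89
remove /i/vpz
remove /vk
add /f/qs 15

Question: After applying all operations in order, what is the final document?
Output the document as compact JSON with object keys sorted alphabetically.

Answer: {"f":{"jtj":64,"kbm":97,"qs":15},"i":{"j":50},"tdw":[44,89,39]}

Derivation:
After op 1 (add /f/kbm 97): {"f":{"dp":4,"jtj":64,"kbm":97},"i":{"j":50,"vpz":71},"tdw":[78,52,68],"vk":{"ms":28,"n":63,"p":29,"svx":57}}
After op 2 (remove /tdw/2): {"f":{"dp":4,"jtj":64,"kbm":97},"i":{"j":50,"vpz":71},"tdw":[78,52],"vk":{"ms":28,"n":63,"p":29,"svx":57}}
After op 3 (add /tdw/0 44): {"f":{"dp":4,"jtj":64,"kbm":97},"i":{"j":50,"vpz":71},"tdw":[44,78,52],"vk":{"ms":28,"n":63,"p":29,"svx":57}}
After op 4 (replace /f/dp 54): {"f":{"dp":54,"jtj":64,"kbm":97},"i":{"j":50,"vpz":71},"tdw":[44,78,52],"vk":{"ms":28,"n":63,"p":29,"svx":57}}
After op 5 (replace /tdw/2 39): {"f":{"dp":54,"jtj":64,"kbm":97},"i":{"j":50,"vpz":71},"tdw":[44,78,39],"vk":{"ms":28,"n":63,"p":29,"svx":57}}
After op 6 (remove /f/dp): {"f":{"jtj":64,"kbm":97},"i":{"j":50,"vpz":71},"tdw":[44,78,39],"vk":{"ms":28,"n":63,"p":29,"svx":57}}
After op 7 (replace /vk/ms 26): {"f":{"jtj":64,"kbm":97},"i":{"j":50,"vpz":71},"tdw":[44,78,39],"vk":{"ms":26,"n":63,"p":29,"svx":57}}
After op 8 (replace /tdw/1 89): {"f":{"jtj":64,"kbm":97},"i":{"j":50,"vpz":71},"tdw":[44,89,39],"vk":{"ms":26,"n":63,"p":29,"svx":57}}
After op 9 (remove /i/vpz): {"f":{"jtj":64,"kbm":97},"i":{"j":50},"tdw":[44,89,39],"vk":{"ms":26,"n":63,"p":29,"svx":57}}
After op 10 (remove /vk): {"f":{"jtj":64,"kbm":97},"i":{"j":50},"tdw":[44,89,39]}
After op 11 (add /f/qs 15): {"f":{"jtj":64,"kbm":97,"qs":15},"i":{"j":50},"tdw":[44,89,39]}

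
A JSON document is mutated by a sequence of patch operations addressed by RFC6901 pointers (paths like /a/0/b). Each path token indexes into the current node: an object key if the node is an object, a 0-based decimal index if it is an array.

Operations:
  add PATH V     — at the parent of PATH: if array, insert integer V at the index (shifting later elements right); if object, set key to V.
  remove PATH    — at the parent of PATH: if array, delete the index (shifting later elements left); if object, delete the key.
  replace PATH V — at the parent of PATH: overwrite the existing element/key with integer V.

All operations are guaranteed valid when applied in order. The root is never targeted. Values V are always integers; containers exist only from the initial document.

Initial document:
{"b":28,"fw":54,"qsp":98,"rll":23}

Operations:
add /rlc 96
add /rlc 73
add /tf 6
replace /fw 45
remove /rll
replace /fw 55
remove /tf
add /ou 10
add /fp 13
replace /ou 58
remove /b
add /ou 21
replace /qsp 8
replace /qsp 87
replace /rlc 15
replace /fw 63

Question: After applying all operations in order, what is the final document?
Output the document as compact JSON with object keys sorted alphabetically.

After op 1 (add /rlc 96): {"b":28,"fw":54,"qsp":98,"rlc":96,"rll":23}
After op 2 (add /rlc 73): {"b":28,"fw":54,"qsp":98,"rlc":73,"rll":23}
After op 3 (add /tf 6): {"b":28,"fw":54,"qsp":98,"rlc":73,"rll":23,"tf":6}
After op 4 (replace /fw 45): {"b":28,"fw":45,"qsp":98,"rlc":73,"rll":23,"tf":6}
After op 5 (remove /rll): {"b":28,"fw":45,"qsp":98,"rlc":73,"tf":6}
After op 6 (replace /fw 55): {"b":28,"fw":55,"qsp":98,"rlc":73,"tf":6}
After op 7 (remove /tf): {"b":28,"fw":55,"qsp":98,"rlc":73}
After op 8 (add /ou 10): {"b":28,"fw":55,"ou":10,"qsp":98,"rlc":73}
After op 9 (add /fp 13): {"b":28,"fp":13,"fw":55,"ou":10,"qsp":98,"rlc":73}
After op 10 (replace /ou 58): {"b":28,"fp":13,"fw":55,"ou":58,"qsp":98,"rlc":73}
After op 11 (remove /b): {"fp":13,"fw":55,"ou":58,"qsp":98,"rlc":73}
After op 12 (add /ou 21): {"fp":13,"fw":55,"ou":21,"qsp":98,"rlc":73}
After op 13 (replace /qsp 8): {"fp":13,"fw":55,"ou":21,"qsp":8,"rlc":73}
After op 14 (replace /qsp 87): {"fp":13,"fw":55,"ou":21,"qsp":87,"rlc":73}
After op 15 (replace /rlc 15): {"fp":13,"fw":55,"ou":21,"qsp":87,"rlc":15}
After op 16 (replace /fw 63): {"fp":13,"fw":63,"ou":21,"qsp":87,"rlc":15}

Answer: {"fp":13,"fw":63,"ou":21,"qsp":87,"rlc":15}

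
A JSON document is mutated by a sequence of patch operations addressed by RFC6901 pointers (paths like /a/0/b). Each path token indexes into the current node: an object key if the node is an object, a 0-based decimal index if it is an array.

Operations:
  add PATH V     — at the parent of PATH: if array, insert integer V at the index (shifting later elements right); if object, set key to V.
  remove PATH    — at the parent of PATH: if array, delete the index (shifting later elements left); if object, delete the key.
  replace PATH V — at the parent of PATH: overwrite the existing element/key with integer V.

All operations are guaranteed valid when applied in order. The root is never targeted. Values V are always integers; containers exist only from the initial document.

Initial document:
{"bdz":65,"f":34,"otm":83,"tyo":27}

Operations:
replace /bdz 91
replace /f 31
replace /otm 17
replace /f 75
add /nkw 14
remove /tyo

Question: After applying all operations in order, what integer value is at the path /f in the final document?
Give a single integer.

Answer: 75

Derivation:
After op 1 (replace /bdz 91): {"bdz":91,"f":34,"otm":83,"tyo":27}
After op 2 (replace /f 31): {"bdz":91,"f":31,"otm":83,"tyo":27}
After op 3 (replace /otm 17): {"bdz":91,"f":31,"otm":17,"tyo":27}
After op 4 (replace /f 75): {"bdz":91,"f":75,"otm":17,"tyo":27}
After op 5 (add /nkw 14): {"bdz":91,"f":75,"nkw":14,"otm":17,"tyo":27}
After op 6 (remove /tyo): {"bdz":91,"f":75,"nkw":14,"otm":17}
Value at /f: 75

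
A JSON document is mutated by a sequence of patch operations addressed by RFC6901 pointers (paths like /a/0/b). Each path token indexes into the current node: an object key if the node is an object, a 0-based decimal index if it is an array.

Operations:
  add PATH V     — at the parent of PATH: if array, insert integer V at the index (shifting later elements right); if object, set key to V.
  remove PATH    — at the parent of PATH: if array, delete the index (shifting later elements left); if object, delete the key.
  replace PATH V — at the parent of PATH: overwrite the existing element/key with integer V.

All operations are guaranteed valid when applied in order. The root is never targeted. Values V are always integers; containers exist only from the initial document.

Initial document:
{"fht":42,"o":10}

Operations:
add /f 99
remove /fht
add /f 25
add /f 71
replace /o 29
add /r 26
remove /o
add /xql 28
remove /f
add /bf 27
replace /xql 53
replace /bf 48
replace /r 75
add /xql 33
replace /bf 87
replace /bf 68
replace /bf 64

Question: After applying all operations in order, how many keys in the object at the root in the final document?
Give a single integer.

After op 1 (add /f 99): {"f":99,"fht":42,"o":10}
After op 2 (remove /fht): {"f":99,"o":10}
After op 3 (add /f 25): {"f":25,"o":10}
After op 4 (add /f 71): {"f":71,"o":10}
After op 5 (replace /o 29): {"f":71,"o":29}
After op 6 (add /r 26): {"f":71,"o":29,"r":26}
After op 7 (remove /o): {"f":71,"r":26}
After op 8 (add /xql 28): {"f":71,"r":26,"xql":28}
After op 9 (remove /f): {"r":26,"xql":28}
After op 10 (add /bf 27): {"bf":27,"r":26,"xql":28}
After op 11 (replace /xql 53): {"bf":27,"r":26,"xql":53}
After op 12 (replace /bf 48): {"bf":48,"r":26,"xql":53}
After op 13 (replace /r 75): {"bf":48,"r":75,"xql":53}
After op 14 (add /xql 33): {"bf":48,"r":75,"xql":33}
After op 15 (replace /bf 87): {"bf":87,"r":75,"xql":33}
After op 16 (replace /bf 68): {"bf":68,"r":75,"xql":33}
After op 17 (replace /bf 64): {"bf":64,"r":75,"xql":33}
Size at the root: 3

Answer: 3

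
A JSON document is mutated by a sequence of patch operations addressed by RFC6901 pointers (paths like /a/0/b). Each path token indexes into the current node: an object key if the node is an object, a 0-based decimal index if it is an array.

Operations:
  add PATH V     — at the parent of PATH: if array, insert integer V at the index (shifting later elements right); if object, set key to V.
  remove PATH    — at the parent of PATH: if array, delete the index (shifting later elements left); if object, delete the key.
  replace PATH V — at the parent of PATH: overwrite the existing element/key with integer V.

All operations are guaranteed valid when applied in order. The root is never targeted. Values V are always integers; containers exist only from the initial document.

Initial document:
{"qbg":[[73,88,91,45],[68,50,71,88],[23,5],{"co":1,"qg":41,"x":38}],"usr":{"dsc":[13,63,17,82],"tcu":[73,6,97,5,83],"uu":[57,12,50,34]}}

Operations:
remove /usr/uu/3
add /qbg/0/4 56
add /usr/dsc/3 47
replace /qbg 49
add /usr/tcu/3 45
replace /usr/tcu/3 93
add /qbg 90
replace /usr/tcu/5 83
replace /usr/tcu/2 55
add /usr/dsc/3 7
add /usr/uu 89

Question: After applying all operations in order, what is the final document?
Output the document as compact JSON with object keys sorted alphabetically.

After op 1 (remove /usr/uu/3): {"qbg":[[73,88,91,45],[68,50,71,88],[23,5],{"co":1,"qg":41,"x":38}],"usr":{"dsc":[13,63,17,82],"tcu":[73,6,97,5,83],"uu":[57,12,50]}}
After op 2 (add /qbg/0/4 56): {"qbg":[[73,88,91,45,56],[68,50,71,88],[23,5],{"co":1,"qg":41,"x":38}],"usr":{"dsc":[13,63,17,82],"tcu":[73,6,97,5,83],"uu":[57,12,50]}}
After op 3 (add /usr/dsc/3 47): {"qbg":[[73,88,91,45,56],[68,50,71,88],[23,5],{"co":1,"qg":41,"x":38}],"usr":{"dsc":[13,63,17,47,82],"tcu":[73,6,97,5,83],"uu":[57,12,50]}}
After op 4 (replace /qbg 49): {"qbg":49,"usr":{"dsc":[13,63,17,47,82],"tcu":[73,6,97,5,83],"uu":[57,12,50]}}
After op 5 (add /usr/tcu/3 45): {"qbg":49,"usr":{"dsc":[13,63,17,47,82],"tcu":[73,6,97,45,5,83],"uu":[57,12,50]}}
After op 6 (replace /usr/tcu/3 93): {"qbg":49,"usr":{"dsc":[13,63,17,47,82],"tcu":[73,6,97,93,5,83],"uu":[57,12,50]}}
After op 7 (add /qbg 90): {"qbg":90,"usr":{"dsc":[13,63,17,47,82],"tcu":[73,6,97,93,5,83],"uu":[57,12,50]}}
After op 8 (replace /usr/tcu/5 83): {"qbg":90,"usr":{"dsc":[13,63,17,47,82],"tcu":[73,6,97,93,5,83],"uu":[57,12,50]}}
After op 9 (replace /usr/tcu/2 55): {"qbg":90,"usr":{"dsc":[13,63,17,47,82],"tcu":[73,6,55,93,5,83],"uu":[57,12,50]}}
After op 10 (add /usr/dsc/3 7): {"qbg":90,"usr":{"dsc":[13,63,17,7,47,82],"tcu":[73,6,55,93,5,83],"uu":[57,12,50]}}
After op 11 (add /usr/uu 89): {"qbg":90,"usr":{"dsc":[13,63,17,7,47,82],"tcu":[73,6,55,93,5,83],"uu":89}}

Answer: {"qbg":90,"usr":{"dsc":[13,63,17,7,47,82],"tcu":[73,6,55,93,5,83],"uu":89}}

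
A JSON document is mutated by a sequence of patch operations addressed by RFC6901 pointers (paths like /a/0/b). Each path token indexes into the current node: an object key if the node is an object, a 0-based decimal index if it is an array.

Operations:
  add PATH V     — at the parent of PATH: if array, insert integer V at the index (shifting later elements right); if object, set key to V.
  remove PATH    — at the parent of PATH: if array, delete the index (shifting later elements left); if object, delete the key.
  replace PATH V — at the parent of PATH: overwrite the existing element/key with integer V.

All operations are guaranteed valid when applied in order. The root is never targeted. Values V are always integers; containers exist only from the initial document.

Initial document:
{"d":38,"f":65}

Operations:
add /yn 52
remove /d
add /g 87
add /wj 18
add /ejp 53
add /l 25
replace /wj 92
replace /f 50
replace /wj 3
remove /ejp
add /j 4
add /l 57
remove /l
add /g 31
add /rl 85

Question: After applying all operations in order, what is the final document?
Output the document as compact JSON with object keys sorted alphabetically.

Answer: {"f":50,"g":31,"j":4,"rl":85,"wj":3,"yn":52}

Derivation:
After op 1 (add /yn 52): {"d":38,"f":65,"yn":52}
After op 2 (remove /d): {"f":65,"yn":52}
After op 3 (add /g 87): {"f":65,"g":87,"yn":52}
After op 4 (add /wj 18): {"f":65,"g":87,"wj":18,"yn":52}
After op 5 (add /ejp 53): {"ejp":53,"f":65,"g":87,"wj":18,"yn":52}
After op 6 (add /l 25): {"ejp":53,"f":65,"g":87,"l":25,"wj":18,"yn":52}
After op 7 (replace /wj 92): {"ejp":53,"f":65,"g":87,"l":25,"wj":92,"yn":52}
After op 8 (replace /f 50): {"ejp":53,"f":50,"g":87,"l":25,"wj":92,"yn":52}
After op 9 (replace /wj 3): {"ejp":53,"f":50,"g":87,"l":25,"wj":3,"yn":52}
After op 10 (remove /ejp): {"f":50,"g":87,"l":25,"wj":3,"yn":52}
After op 11 (add /j 4): {"f":50,"g":87,"j":4,"l":25,"wj":3,"yn":52}
After op 12 (add /l 57): {"f":50,"g":87,"j":4,"l":57,"wj":3,"yn":52}
After op 13 (remove /l): {"f":50,"g":87,"j":4,"wj":3,"yn":52}
After op 14 (add /g 31): {"f":50,"g":31,"j":4,"wj":3,"yn":52}
After op 15 (add /rl 85): {"f":50,"g":31,"j":4,"rl":85,"wj":3,"yn":52}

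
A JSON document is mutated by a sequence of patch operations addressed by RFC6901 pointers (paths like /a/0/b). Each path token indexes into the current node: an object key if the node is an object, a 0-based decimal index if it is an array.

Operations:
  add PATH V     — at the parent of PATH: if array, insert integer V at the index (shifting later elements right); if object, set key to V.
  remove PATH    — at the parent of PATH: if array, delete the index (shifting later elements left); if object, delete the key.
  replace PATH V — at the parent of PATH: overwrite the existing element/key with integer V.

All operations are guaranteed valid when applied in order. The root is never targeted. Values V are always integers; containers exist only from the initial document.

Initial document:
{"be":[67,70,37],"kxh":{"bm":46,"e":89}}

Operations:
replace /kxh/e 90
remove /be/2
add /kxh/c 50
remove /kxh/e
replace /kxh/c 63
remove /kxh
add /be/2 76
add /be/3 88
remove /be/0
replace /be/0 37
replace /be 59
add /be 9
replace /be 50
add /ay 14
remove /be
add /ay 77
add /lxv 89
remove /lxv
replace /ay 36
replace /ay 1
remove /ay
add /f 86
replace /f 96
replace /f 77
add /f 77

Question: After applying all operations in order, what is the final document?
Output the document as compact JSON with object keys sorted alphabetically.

Answer: {"f":77}

Derivation:
After op 1 (replace /kxh/e 90): {"be":[67,70,37],"kxh":{"bm":46,"e":90}}
After op 2 (remove /be/2): {"be":[67,70],"kxh":{"bm":46,"e":90}}
After op 3 (add /kxh/c 50): {"be":[67,70],"kxh":{"bm":46,"c":50,"e":90}}
After op 4 (remove /kxh/e): {"be":[67,70],"kxh":{"bm":46,"c":50}}
After op 5 (replace /kxh/c 63): {"be":[67,70],"kxh":{"bm":46,"c":63}}
After op 6 (remove /kxh): {"be":[67,70]}
After op 7 (add /be/2 76): {"be":[67,70,76]}
After op 8 (add /be/3 88): {"be":[67,70,76,88]}
After op 9 (remove /be/0): {"be":[70,76,88]}
After op 10 (replace /be/0 37): {"be":[37,76,88]}
After op 11 (replace /be 59): {"be":59}
After op 12 (add /be 9): {"be":9}
After op 13 (replace /be 50): {"be":50}
After op 14 (add /ay 14): {"ay":14,"be":50}
After op 15 (remove /be): {"ay":14}
After op 16 (add /ay 77): {"ay":77}
After op 17 (add /lxv 89): {"ay":77,"lxv":89}
After op 18 (remove /lxv): {"ay":77}
After op 19 (replace /ay 36): {"ay":36}
After op 20 (replace /ay 1): {"ay":1}
After op 21 (remove /ay): {}
After op 22 (add /f 86): {"f":86}
After op 23 (replace /f 96): {"f":96}
After op 24 (replace /f 77): {"f":77}
After op 25 (add /f 77): {"f":77}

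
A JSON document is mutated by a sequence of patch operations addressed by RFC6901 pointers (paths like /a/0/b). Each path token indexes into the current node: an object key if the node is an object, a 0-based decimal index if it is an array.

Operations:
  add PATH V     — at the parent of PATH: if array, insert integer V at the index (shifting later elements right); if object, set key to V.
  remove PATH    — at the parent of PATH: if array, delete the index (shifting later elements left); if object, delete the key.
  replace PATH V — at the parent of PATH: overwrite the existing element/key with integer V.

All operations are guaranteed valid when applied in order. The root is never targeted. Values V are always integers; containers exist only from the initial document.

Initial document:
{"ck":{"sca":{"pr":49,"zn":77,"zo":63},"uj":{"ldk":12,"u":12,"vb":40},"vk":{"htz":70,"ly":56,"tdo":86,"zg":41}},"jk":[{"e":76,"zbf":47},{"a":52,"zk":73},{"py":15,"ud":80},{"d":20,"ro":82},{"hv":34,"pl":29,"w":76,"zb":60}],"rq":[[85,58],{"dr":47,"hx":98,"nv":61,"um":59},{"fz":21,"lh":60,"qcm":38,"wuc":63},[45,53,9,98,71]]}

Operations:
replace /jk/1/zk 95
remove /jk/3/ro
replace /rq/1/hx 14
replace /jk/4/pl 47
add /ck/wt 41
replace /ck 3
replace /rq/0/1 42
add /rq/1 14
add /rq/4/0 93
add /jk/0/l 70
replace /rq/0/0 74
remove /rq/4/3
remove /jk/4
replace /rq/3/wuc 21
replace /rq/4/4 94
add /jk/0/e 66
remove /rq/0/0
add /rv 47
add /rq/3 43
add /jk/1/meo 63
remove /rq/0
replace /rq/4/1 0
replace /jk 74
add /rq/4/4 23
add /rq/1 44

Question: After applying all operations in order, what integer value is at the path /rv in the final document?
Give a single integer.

After op 1 (replace /jk/1/zk 95): {"ck":{"sca":{"pr":49,"zn":77,"zo":63},"uj":{"ldk":12,"u":12,"vb":40},"vk":{"htz":70,"ly":56,"tdo":86,"zg":41}},"jk":[{"e":76,"zbf":47},{"a":52,"zk":95},{"py":15,"ud":80},{"d":20,"ro":82},{"hv":34,"pl":29,"w":76,"zb":60}],"rq":[[85,58],{"dr":47,"hx":98,"nv":61,"um":59},{"fz":21,"lh":60,"qcm":38,"wuc":63},[45,53,9,98,71]]}
After op 2 (remove /jk/3/ro): {"ck":{"sca":{"pr":49,"zn":77,"zo":63},"uj":{"ldk":12,"u":12,"vb":40},"vk":{"htz":70,"ly":56,"tdo":86,"zg":41}},"jk":[{"e":76,"zbf":47},{"a":52,"zk":95},{"py":15,"ud":80},{"d":20},{"hv":34,"pl":29,"w":76,"zb":60}],"rq":[[85,58],{"dr":47,"hx":98,"nv":61,"um":59},{"fz":21,"lh":60,"qcm":38,"wuc":63},[45,53,9,98,71]]}
After op 3 (replace /rq/1/hx 14): {"ck":{"sca":{"pr":49,"zn":77,"zo":63},"uj":{"ldk":12,"u":12,"vb":40},"vk":{"htz":70,"ly":56,"tdo":86,"zg":41}},"jk":[{"e":76,"zbf":47},{"a":52,"zk":95},{"py":15,"ud":80},{"d":20},{"hv":34,"pl":29,"w":76,"zb":60}],"rq":[[85,58],{"dr":47,"hx":14,"nv":61,"um":59},{"fz":21,"lh":60,"qcm":38,"wuc":63},[45,53,9,98,71]]}
After op 4 (replace /jk/4/pl 47): {"ck":{"sca":{"pr":49,"zn":77,"zo":63},"uj":{"ldk":12,"u":12,"vb":40},"vk":{"htz":70,"ly":56,"tdo":86,"zg":41}},"jk":[{"e":76,"zbf":47},{"a":52,"zk":95},{"py":15,"ud":80},{"d":20},{"hv":34,"pl":47,"w":76,"zb":60}],"rq":[[85,58],{"dr":47,"hx":14,"nv":61,"um":59},{"fz":21,"lh":60,"qcm":38,"wuc":63},[45,53,9,98,71]]}
After op 5 (add /ck/wt 41): {"ck":{"sca":{"pr":49,"zn":77,"zo":63},"uj":{"ldk":12,"u":12,"vb":40},"vk":{"htz":70,"ly":56,"tdo":86,"zg":41},"wt":41},"jk":[{"e":76,"zbf":47},{"a":52,"zk":95},{"py":15,"ud":80},{"d":20},{"hv":34,"pl":47,"w":76,"zb":60}],"rq":[[85,58],{"dr":47,"hx":14,"nv":61,"um":59},{"fz":21,"lh":60,"qcm":38,"wuc":63},[45,53,9,98,71]]}
After op 6 (replace /ck 3): {"ck":3,"jk":[{"e":76,"zbf":47},{"a":52,"zk":95},{"py":15,"ud":80},{"d":20},{"hv":34,"pl":47,"w":76,"zb":60}],"rq":[[85,58],{"dr":47,"hx":14,"nv":61,"um":59},{"fz":21,"lh":60,"qcm":38,"wuc":63},[45,53,9,98,71]]}
After op 7 (replace /rq/0/1 42): {"ck":3,"jk":[{"e":76,"zbf":47},{"a":52,"zk":95},{"py":15,"ud":80},{"d":20},{"hv":34,"pl":47,"w":76,"zb":60}],"rq":[[85,42],{"dr":47,"hx":14,"nv":61,"um":59},{"fz":21,"lh":60,"qcm":38,"wuc":63},[45,53,9,98,71]]}
After op 8 (add /rq/1 14): {"ck":3,"jk":[{"e":76,"zbf":47},{"a":52,"zk":95},{"py":15,"ud":80},{"d":20},{"hv":34,"pl":47,"w":76,"zb":60}],"rq":[[85,42],14,{"dr":47,"hx":14,"nv":61,"um":59},{"fz":21,"lh":60,"qcm":38,"wuc":63},[45,53,9,98,71]]}
After op 9 (add /rq/4/0 93): {"ck":3,"jk":[{"e":76,"zbf":47},{"a":52,"zk":95},{"py":15,"ud":80},{"d":20},{"hv":34,"pl":47,"w":76,"zb":60}],"rq":[[85,42],14,{"dr":47,"hx":14,"nv":61,"um":59},{"fz":21,"lh":60,"qcm":38,"wuc":63},[93,45,53,9,98,71]]}
After op 10 (add /jk/0/l 70): {"ck":3,"jk":[{"e":76,"l":70,"zbf":47},{"a":52,"zk":95},{"py":15,"ud":80},{"d":20},{"hv":34,"pl":47,"w":76,"zb":60}],"rq":[[85,42],14,{"dr":47,"hx":14,"nv":61,"um":59},{"fz":21,"lh":60,"qcm":38,"wuc":63},[93,45,53,9,98,71]]}
After op 11 (replace /rq/0/0 74): {"ck":3,"jk":[{"e":76,"l":70,"zbf":47},{"a":52,"zk":95},{"py":15,"ud":80},{"d":20},{"hv":34,"pl":47,"w":76,"zb":60}],"rq":[[74,42],14,{"dr":47,"hx":14,"nv":61,"um":59},{"fz":21,"lh":60,"qcm":38,"wuc":63},[93,45,53,9,98,71]]}
After op 12 (remove /rq/4/3): {"ck":3,"jk":[{"e":76,"l":70,"zbf":47},{"a":52,"zk":95},{"py":15,"ud":80},{"d":20},{"hv":34,"pl":47,"w":76,"zb":60}],"rq":[[74,42],14,{"dr":47,"hx":14,"nv":61,"um":59},{"fz":21,"lh":60,"qcm":38,"wuc":63},[93,45,53,98,71]]}
After op 13 (remove /jk/4): {"ck":3,"jk":[{"e":76,"l":70,"zbf":47},{"a":52,"zk":95},{"py":15,"ud":80},{"d":20}],"rq":[[74,42],14,{"dr":47,"hx":14,"nv":61,"um":59},{"fz":21,"lh":60,"qcm":38,"wuc":63},[93,45,53,98,71]]}
After op 14 (replace /rq/3/wuc 21): {"ck":3,"jk":[{"e":76,"l":70,"zbf":47},{"a":52,"zk":95},{"py":15,"ud":80},{"d":20}],"rq":[[74,42],14,{"dr":47,"hx":14,"nv":61,"um":59},{"fz":21,"lh":60,"qcm":38,"wuc":21},[93,45,53,98,71]]}
After op 15 (replace /rq/4/4 94): {"ck":3,"jk":[{"e":76,"l":70,"zbf":47},{"a":52,"zk":95},{"py":15,"ud":80},{"d":20}],"rq":[[74,42],14,{"dr":47,"hx":14,"nv":61,"um":59},{"fz":21,"lh":60,"qcm":38,"wuc":21},[93,45,53,98,94]]}
After op 16 (add /jk/0/e 66): {"ck":3,"jk":[{"e":66,"l":70,"zbf":47},{"a":52,"zk":95},{"py":15,"ud":80},{"d":20}],"rq":[[74,42],14,{"dr":47,"hx":14,"nv":61,"um":59},{"fz":21,"lh":60,"qcm":38,"wuc":21},[93,45,53,98,94]]}
After op 17 (remove /rq/0/0): {"ck":3,"jk":[{"e":66,"l":70,"zbf":47},{"a":52,"zk":95},{"py":15,"ud":80},{"d":20}],"rq":[[42],14,{"dr":47,"hx":14,"nv":61,"um":59},{"fz":21,"lh":60,"qcm":38,"wuc":21},[93,45,53,98,94]]}
After op 18 (add /rv 47): {"ck":3,"jk":[{"e":66,"l":70,"zbf":47},{"a":52,"zk":95},{"py":15,"ud":80},{"d":20}],"rq":[[42],14,{"dr":47,"hx":14,"nv":61,"um":59},{"fz":21,"lh":60,"qcm":38,"wuc":21},[93,45,53,98,94]],"rv":47}
After op 19 (add /rq/3 43): {"ck":3,"jk":[{"e":66,"l":70,"zbf":47},{"a":52,"zk":95},{"py":15,"ud":80},{"d":20}],"rq":[[42],14,{"dr":47,"hx":14,"nv":61,"um":59},43,{"fz":21,"lh":60,"qcm":38,"wuc":21},[93,45,53,98,94]],"rv":47}
After op 20 (add /jk/1/meo 63): {"ck":3,"jk":[{"e":66,"l":70,"zbf":47},{"a":52,"meo":63,"zk":95},{"py":15,"ud":80},{"d":20}],"rq":[[42],14,{"dr":47,"hx":14,"nv":61,"um":59},43,{"fz":21,"lh":60,"qcm":38,"wuc":21},[93,45,53,98,94]],"rv":47}
After op 21 (remove /rq/0): {"ck":3,"jk":[{"e":66,"l":70,"zbf":47},{"a":52,"meo":63,"zk":95},{"py":15,"ud":80},{"d":20}],"rq":[14,{"dr":47,"hx":14,"nv":61,"um":59},43,{"fz":21,"lh":60,"qcm":38,"wuc":21},[93,45,53,98,94]],"rv":47}
After op 22 (replace /rq/4/1 0): {"ck":3,"jk":[{"e":66,"l":70,"zbf":47},{"a":52,"meo":63,"zk":95},{"py":15,"ud":80},{"d":20}],"rq":[14,{"dr":47,"hx":14,"nv":61,"um":59},43,{"fz":21,"lh":60,"qcm":38,"wuc":21},[93,0,53,98,94]],"rv":47}
After op 23 (replace /jk 74): {"ck":3,"jk":74,"rq":[14,{"dr":47,"hx":14,"nv":61,"um":59},43,{"fz":21,"lh":60,"qcm":38,"wuc":21},[93,0,53,98,94]],"rv":47}
After op 24 (add /rq/4/4 23): {"ck":3,"jk":74,"rq":[14,{"dr":47,"hx":14,"nv":61,"um":59},43,{"fz":21,"lh":60,"qcm":38,"wuc":21},[93,0,53,98,23,94]],"rv":47}
After op 25 (add /rq/1 44): {"ck":3,"jk":74,"rq":[14,44,{"dr":47,"hx":14,"nv":61,"um":59},43,{"fz":21,"lh":60,"qcm":38,"wuc":21},[93,0,53,98,23,94]],"rv":47}
Value at /rv: 47

Answer: 47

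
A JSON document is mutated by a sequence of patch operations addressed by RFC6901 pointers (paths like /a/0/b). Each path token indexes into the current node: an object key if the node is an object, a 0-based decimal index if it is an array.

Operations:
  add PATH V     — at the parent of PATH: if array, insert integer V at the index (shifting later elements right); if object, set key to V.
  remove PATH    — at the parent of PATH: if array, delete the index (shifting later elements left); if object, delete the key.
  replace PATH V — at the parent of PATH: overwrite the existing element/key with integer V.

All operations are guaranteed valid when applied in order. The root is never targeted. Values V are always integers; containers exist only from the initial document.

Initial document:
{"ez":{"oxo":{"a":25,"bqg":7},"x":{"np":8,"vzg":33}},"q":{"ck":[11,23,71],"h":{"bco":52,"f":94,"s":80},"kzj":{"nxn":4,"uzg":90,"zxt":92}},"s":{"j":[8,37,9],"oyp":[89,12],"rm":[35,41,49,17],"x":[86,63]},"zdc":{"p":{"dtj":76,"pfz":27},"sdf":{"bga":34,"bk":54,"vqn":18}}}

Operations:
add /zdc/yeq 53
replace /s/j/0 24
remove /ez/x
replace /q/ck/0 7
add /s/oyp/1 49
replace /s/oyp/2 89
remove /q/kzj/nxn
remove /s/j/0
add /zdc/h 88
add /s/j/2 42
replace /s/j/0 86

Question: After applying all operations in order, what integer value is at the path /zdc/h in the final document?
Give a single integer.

After op 1 (add /zdc/yeq 53): {"ez":{"oxo":{"a":25,"bqg":7},"x":{"np":8,"vzg":33}},"q":{"ck":[11,23,71],"h":{"bco":52,"f":94,"s":80},"kzj":{"nxn":4,"uzg":90,"zxt":92}},"s":{"j":[8,37,9],"oyp":[89,12],"rm":[35,41,49,17],"x":[86,63]},"zdc":{"p":{"dtj":76,"pfz":27},"sdf":{"bga":34,"bk":54,"vqn":18},"yeq":53}}
After op 2 (replace /s/j/0 24): {"ez":{"oxo":{"a":25,"bqg":7},"x":{"np":8,"vzg":33}},"q":{"ck":[11,23,71],"h":{"bco":52,"f":94,"s":80},"kzj":{"nxn":4,"uzg":90,"zxt":92}},"s":{"j":[24,37,9],"oyp":[89,12],"rm":[35,41,49,17],"x":[86,63]},"zdc":{"p":{"dtj":76,"pfz":27},"sdf":{"bga":34,"bk":54,"vqn":18},"yeq":53}}
After op 3 (remove /ez/x): {"ez":{"oxo":{"a":25,"bqg":7}},"q":{"ck":[11,23,71],"h":{"bco":52,"f":94,"s":80},"kzj":{"nxn":4,"uzg":90,"zxt":92}},"s":{"j":[24,37,9],"oyp":[89,12],"rm":[35,41,49,17],"x":[86,63]},"zdc":{"p":{"dtj":76,"pfz":27},"sdf":{"bga":34,"bk":54,"vqn":18},"yeq":53}}
After op 4 (replace /q/ck/0 7): {"ez":{"oxo":{"a":25,"bqg":7}},"q":{"ck":[7,23,71],"h":{"bco":52,"f":94,"s":80},"kzj":{"nxn":4,"uzg":90,"zxt":92}},"s":{"j":[24,37,9],"oyp":[89,12],"rm":[35,41,49,17],"x":[86,63]},"zdc":{"p":{"dtj":76,"pfz":27},"sdf":{"bga":34,"bk":54,"vqn":18},"yeq":53}}
After op 5 (add /s/oyp/1 49): {"ez":{"oxo":{"a":25,"bqg":7}},"q":{"ck":[7,23,71],"h":{"bco":52,"f":94,"s":80},"kzj":{"nxn":4,"uzg":90,"zxt":92}},"s":{"j":[24,37,9],"oyp":[89,49,12],"rm":[35,41,49,17],"x":[86,63]},"zdc":{"p":{"dtj":76,"pfz":27},"sdf":{"bga":34,"bk":54,"vqn":18},"yeq":53}}
After op 6 (replace /s/oyp/2 89): {"ez":{"oxo":{"a":25,"bqg":7}},"q":{"ck":[7,23,71],"h":{"bco":52,"f":94,"s":80},"kzj":{"nxn":4,"uzg":90,"zxt":92}},"s":{"j":[24,37,9],"oyp":[89,49,89],"rm":[35,41,49,17],"x":[86,63]},"zdc":{"p":{"dtj":76,"pfz":27},"sdf":{"bga":34,"bk":54,"vqn":18},"yeq":53}}
After op 7 (remove /q/kzj/nxn): {"ez":{"oxo":{"a":25,"bqg":7}},"q":{"ck":[7,23,71],"h":{"bco":52,"f":94,"s":80},"kzj":{"uzg":90,"zxt":92}},"s":{"j":[24,37,9],"oyp":[89,49,89],"rm":[35,41,49,17],"x":[86,63]},"zdc":{"p":{"dtj":76,"pfz":27},"sdf":{"bga":34,"bk":54,"vqn":18},"yeq":53}}
After op 8 (remove /s/j/0): {"ez":{"oxo":{"a":25,"bqg":7}},"q":{"ck":[7,23,71],"h":{"bco":52,"f":94,"s":80},"kzj":{"uzg":90,"zxt":92}},"s":{"j":[37,9],"oyp":[89,49,89],"rm":[35,41,49,17],"x":[86,63]},"zdc":{"p":{"dtj":76,"pfz":27},"sdf":{"bga":34,"bk":54,"vqn":18},"yeq":53}}
After op 9 (add /zdc/h 88): {"ez":{"oxo":{"a":25,"bqg":7}},"q":{"ck":[7,23,71],"h":{"bco":52,"f":94,"s":80},"kzj":{"uzg":90,"zxt":92}},"s":{"j":[37,9],"oyp":[89,49,89],"rm":[35,41,49,17],"x":[86,63]},"zdc":{"h":88,"p":{"dtj":76,"pfz":27},"sdf":{"bga":34,"bk":54,"vqn":18},"yeq":53}}
After op 10 (add /s/j/2 42): {"ez":{"oxo":{"a":25,"bqg":7}},"q":{"ck":[7,23,71],"h":{"bco":52,"f":94,"s":80},"kzj":{"uzg":90,"zxt":92}},"s":{"j":[37,9,42],"oyp":[89,49,89],"rm":[35,41,49,17],"x":[86,63]},"zdc":{"h":88,"p":{"dtj":76,"pfz":27},"sdf":{"bga":34,"bk":54,"vqn":18},"yeq":53}}
After op 11 (replace /s/j/0 86): {"ez":{"oxo":{"a":25,"bqg":7}},"q":{"ck":[7,23,71],"h":{"bco":52,"f":94,"s":80},"kzj":{"uzg":90,"zxt":92}},"s":{"j":[86,9,42],"oyp":[89,49,89],"rm":[35,41,49,17],"x":[86,63]},"zdc":{"h":88,"p":{"dtj":76,"pfz":27},"sdf":{"bga":34,"bk":54,"vqn":18},"yeq":53}}
Value at /zdc/h: 88

Answer: 88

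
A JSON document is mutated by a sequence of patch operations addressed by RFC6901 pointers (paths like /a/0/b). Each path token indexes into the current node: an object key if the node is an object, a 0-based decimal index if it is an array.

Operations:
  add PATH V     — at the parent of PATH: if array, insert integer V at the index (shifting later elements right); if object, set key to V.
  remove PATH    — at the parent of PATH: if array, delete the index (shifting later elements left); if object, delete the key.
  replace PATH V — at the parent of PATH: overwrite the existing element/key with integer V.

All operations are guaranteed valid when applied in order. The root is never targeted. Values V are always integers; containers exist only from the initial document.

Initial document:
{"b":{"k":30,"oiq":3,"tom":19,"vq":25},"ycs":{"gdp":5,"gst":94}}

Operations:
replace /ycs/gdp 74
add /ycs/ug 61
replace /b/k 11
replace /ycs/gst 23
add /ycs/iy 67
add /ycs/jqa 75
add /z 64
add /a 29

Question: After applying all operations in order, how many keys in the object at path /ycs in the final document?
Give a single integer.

After op 1 (replace /ycs/gdp 74): {"b":{"k":30,"oiq":3,"tom":19,"vq":25},"ycs":{"gdp":74,"gst":94}}
After op 2 (add /ycs/ug 61): {"b":{"k":30,"oiq":3,"tom":19,"vq":25},"ycs":{"gdp":74,"gst":94,"ug":61}}
After op 3 (replace /b/k 11): {"b":{"k":11,"oiq":3,"tom":19,"vq":25},"ycs":{"gdp":74,"gst":94,"ug":61}}
After op 4 (replace /ycs/gst 23): {"b":{"k":11,"oiq":3,"tom":19,"vq":25},"ycs":{"gdp":74,"gst":23,"ug":61}}
After op 5 (add /ycs/iy 67): {"b":{"k":11,"oiq":3,"tom":19,"vq":25},"ycs":{"gdp":74,"gst":23,"iy":67,"ug":61}}
After op 6 (add /ycs/jqa 75): {"b":{"k":11,"oiq":3,"tom":19,"vq":25},"ycs":{"gdp":74,"gst":23,"iy":67,"jqa":75,"ug":61}}
After op 7 (add /z 64): {"b":{"k":11,"oiq":3,"tom":19,"vq":25},"ycs":{"gdp":74,"gst":23,"iy":67,"jqa":75,"ug":61},"z":64}
After op 8 (add /a 29): {"a":29,"b":{"k":11,"oiq":3,"tom":19,"vq":25},"ycs":{"gdp":74,"gst":23,"iy":67,"jqa":75,"ug":61},"z":64}
Size at path /ycs: 5

Answer: 5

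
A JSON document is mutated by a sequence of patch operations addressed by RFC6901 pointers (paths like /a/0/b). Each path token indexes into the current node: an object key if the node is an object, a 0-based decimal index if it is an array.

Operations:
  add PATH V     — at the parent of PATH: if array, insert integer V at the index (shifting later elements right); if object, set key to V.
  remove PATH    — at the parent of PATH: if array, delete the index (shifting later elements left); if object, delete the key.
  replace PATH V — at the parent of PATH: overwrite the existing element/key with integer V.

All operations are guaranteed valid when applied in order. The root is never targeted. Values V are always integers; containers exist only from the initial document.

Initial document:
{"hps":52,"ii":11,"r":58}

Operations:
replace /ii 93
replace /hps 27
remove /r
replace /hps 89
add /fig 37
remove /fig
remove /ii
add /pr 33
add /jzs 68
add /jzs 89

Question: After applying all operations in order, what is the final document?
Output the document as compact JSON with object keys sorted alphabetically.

Answer: {"hps":89,"jzs":89,"pr":33}

Derivation:
After op 1 (replace /ii 93): {"hps":52,"ii":93,"r":58}
After op 2 (replace /hps 27): {"hps":27,"ii":93,"r":58}
After op 3 (remove /r): {"hps":27,"ii":93}
After op 4 (replace /hps 89): {"hps":89,"ii":93}
After op 5 (add /fig 37): {"fig":37,"hps":89,"ii":93}
After op 6 (remove /fig): {"hps":89,"ii":93}
After op 7 (remove /ii): {"hps":89}
After op 8 (add /pr 33): {"hps":89,"pr":33}
After op 9 (add /jzs 68): {"hps":89,"jzs":68,"pr":33}
After op 10 (add /jzs 89): {"hps":89,"jzs":89,"pr":33}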